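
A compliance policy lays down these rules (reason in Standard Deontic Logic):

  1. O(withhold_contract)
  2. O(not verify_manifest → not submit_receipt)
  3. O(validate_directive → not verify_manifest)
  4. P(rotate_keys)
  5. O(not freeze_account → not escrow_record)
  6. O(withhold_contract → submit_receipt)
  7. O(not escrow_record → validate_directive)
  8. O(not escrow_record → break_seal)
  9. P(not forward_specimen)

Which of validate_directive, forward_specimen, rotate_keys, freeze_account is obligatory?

freeze_account

Premise 1 states O(withhold_contract) outright.
With premise 6, O(withhold_contract → submit_receipt), the K-axiom yields O(submit_receipt).
Premise 2 is O(not verify_manifest → not submit_receipt); contrapositively O(submit_receipt → verify_manifest). Since O(submit_receipt) holds, K gives O(verify_manifest).
Premise 3 is O(validate_directive → not verify_manifest); contrapositively O(verify_manifest → not validate_directive). Since O(verify_manifest) holds, K gives O(not validate_directive).
The contrapositive of premise 7 (O(not escrow_record → validate_directive)) is O(not validate_directive → escrow_record), and O(not validate_directive) is already established, so O(escrow_record).
The contrapositive of premise 5 (O(not freeze_account → not escrow_record)) is O(escrow_record → freeze_account), and O(escrow_record) is already established, so O(freeze_account).
So O(freeze_account) holds — freeze_account is obligatory. None of the other listed options is made obligatory by any chain of premises.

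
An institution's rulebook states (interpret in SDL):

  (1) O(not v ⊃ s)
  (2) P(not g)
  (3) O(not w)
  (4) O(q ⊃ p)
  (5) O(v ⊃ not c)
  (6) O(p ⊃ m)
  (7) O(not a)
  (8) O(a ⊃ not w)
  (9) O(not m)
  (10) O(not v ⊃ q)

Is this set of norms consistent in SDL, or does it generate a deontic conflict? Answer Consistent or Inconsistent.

Consistent

Premise 8 is O(a ⊃ not w); even if O(not w) held, inferring O(a) would be affirming the consequent — invalid.
So O(a) is not derivable, and the apparent clash with O(not a) does not arise.
A world satisfying every obligation exists (e.g. a=false, c=false, g=false, m=false, p=false, q=false, s=false, v=true, w=false); no atom is both obligatory and forbidden, so the set is consistent.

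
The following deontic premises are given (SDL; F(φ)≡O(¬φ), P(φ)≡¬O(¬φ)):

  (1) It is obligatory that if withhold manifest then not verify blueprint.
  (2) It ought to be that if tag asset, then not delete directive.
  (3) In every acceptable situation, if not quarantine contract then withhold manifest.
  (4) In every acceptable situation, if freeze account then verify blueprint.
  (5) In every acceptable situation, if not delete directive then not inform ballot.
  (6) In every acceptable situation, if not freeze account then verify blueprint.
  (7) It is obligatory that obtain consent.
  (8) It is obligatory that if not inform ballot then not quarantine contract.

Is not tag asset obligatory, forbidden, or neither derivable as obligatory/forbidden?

Premises 6 and 4 cover both cases: O(¬freeze_account → verify_blueprint) and O(freeze_account → verify_blueprint). Since ¬freeze_account ∨ freeze_account is a tautology, O(verify_blueprint) follows.
Premise 1, O(withhold_manifest → ¬verify_blueprint), contraposes to O(verify_blueprint → ¬withhold_manifest); with O(verify_blueprint) we get O(¬withhold_manifest).
Premise 3, O(¬quarantine_contract → withhold_manifest), contraposes to O(¬withhold_manifest → quarantine_contract); with O(¬withhold_manifest) we get O(quarantine_contract).
Premise 8, O(¬inform_ballot → ¬quarantine_contract), contraposes to O(quarantine_contract → inform_ballot); with O(quarantine_contract) we get O(inform_ballot).
Premise 5 is O(¬delete_directive → ¬inform_ballot); contrapositively O(inform_ballot → delete_directive). Since O(inform_ballot) holds, K gives O(delete_directive).
Premise 2, O(tag_asset → ¬delete_directive), contraposes to O(delete_directive → ¬tag_asset); with O(delete_directive) we get O(¬tag_asset).
Premise 7 does not contribute to this derivation.
Hence ¬tag_asset is obligatory.

Obligatory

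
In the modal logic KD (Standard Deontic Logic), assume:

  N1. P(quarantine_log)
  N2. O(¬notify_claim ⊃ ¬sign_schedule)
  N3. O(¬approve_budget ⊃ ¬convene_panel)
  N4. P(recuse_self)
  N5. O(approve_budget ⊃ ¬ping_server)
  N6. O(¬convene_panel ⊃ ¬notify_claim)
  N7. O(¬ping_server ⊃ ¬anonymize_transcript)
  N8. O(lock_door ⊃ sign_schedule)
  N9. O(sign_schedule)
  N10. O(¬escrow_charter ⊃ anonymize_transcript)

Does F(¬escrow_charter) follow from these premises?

From premise 9 we have O(sign_schedule).
Premise 2, O(¬notify_claim ⊃ ¬sign_schedule), contraposes to O(sign_schedule ⊃ notify_claim); with O(sign_schedule) we get O(notify_claim).
Premise 6 is O(¬convene_panel ⊃ ¬notify_claim); contrapositively O(notify_claim ⊃ convene_panel). Since O(notify_claim) holds, K gives O(convene_panel).
Premise 3 is O(¬approve_budget ⊃ ¬convene_panel); contrapositively O(convene_panel ⊃ approve_budget). Since O(convene_panel) holds, K gives O(approve_budget).
With premise 5, O(approve_budget ⊃ ¬ping_server), the K-axiom yields O(¬ping_server).
With premise 7, O(¬ping_server ⊃ ¬anonymize_transcript), the K-axiom yields O(¬anonymize_transcript).
The contrapositive of premise 10 (O(¬escrow_charter ⊃ anonymize_transcript)) is O(¬anonymize_transcript ⊃ escrow_charter), and O(¬anonymize_transcript) is already established, so O(escrow_charter).
Premises 1, 4, 8 do not contribute to this derivation.
So O(escrow_charter) holds, i.e. F(¬escrow_charter). The claim follows.

Yes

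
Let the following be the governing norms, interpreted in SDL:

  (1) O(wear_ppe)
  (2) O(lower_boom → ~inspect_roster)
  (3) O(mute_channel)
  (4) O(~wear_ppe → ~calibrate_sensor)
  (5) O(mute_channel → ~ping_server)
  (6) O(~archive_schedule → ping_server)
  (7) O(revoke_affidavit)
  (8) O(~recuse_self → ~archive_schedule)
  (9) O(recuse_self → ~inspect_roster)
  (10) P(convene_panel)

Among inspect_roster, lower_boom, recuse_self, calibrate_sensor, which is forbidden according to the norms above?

inspect_roster

Premise 3 gives O(mute_channel).
From O(mute_channel) and premise 5, O(mute_channel → ~ping_server), we obtain O(~ping_server).
Premise 6 is O(~archive_schedule → ping_server); contrapositively O(~ping_server → archive_schedule). Since O(~ping_server) holds, K gives O(archive_schedule).
Premise 8, O(~recuse_self → ~archive_schedule), contraposes to O(archive_schedule → recuse_self); with O(archive_schedule) we get O(recuse_self).
From O(recuse_self) and premise 9, O(recuse_self → ~inspect_roster), we obtain O(~inspect_roster).
So O(~inspect_roster) holds, i.e. inspect_roster is forbidden. None of the other listed options is forbidden under the premises.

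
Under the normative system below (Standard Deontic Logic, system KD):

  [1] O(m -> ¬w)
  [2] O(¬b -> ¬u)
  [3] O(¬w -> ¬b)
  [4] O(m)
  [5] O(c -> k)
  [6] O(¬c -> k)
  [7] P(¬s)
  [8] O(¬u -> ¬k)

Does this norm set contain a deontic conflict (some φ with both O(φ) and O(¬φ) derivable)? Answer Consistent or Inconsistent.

Premises 6 and 5 cover both cases: O(¬c -> k) and O(c -> k). Since ¬c ∨ c is a tautology, O(k) follows.
The contrapositive of premise 8 (O(¬u -> ¬k)) is O(k -> u), and O(k) is already established, so O(u).
Premise 2, O(¬b -> ¬u), contraposes to O(u -> b); with O(u) we get O(b).
The contrapositive of premise 3 (O(¬w -> ¬b)) is O(b -> w), and O(b) is already established, so O(w).
Premise 1 is O(m -> ¬w); contrapositively O(w -> ¬m). Since O(w) holds, K gives O(¬m).
Yet premise 4 states O(m).
We now have both O(¬m) and O(m) — m is simultaneously obligatory and forbidden, violating the D-axiom.

Inconsistent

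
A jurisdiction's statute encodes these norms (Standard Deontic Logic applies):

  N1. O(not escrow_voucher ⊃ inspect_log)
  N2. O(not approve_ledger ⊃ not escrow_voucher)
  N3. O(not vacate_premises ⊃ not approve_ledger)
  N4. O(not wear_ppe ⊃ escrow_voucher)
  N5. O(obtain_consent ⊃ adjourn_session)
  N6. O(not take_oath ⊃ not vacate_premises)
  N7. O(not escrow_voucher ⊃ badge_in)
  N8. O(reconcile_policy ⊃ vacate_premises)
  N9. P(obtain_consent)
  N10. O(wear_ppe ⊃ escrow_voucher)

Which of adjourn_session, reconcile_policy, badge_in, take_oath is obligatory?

take_oath

By case analysis on wear_ppe: premise 10 gives O(wear_ppe ⊃ escrow_voucher) and premise 4 gives O(not wear_ppe ⊃ escrow_voucher), so O(escrow_voucher) either way.
Premise 2, O(not approve_ledger ⊃ not escrow_voucher), contraposes to O(escrow_voucher ⊃ approve_ledger); with O(escrow_voucher) we get O(approve_ledger).
The contrapositive of premise 3 (O(not vacate_premises ⊃ not approve_ledger)) is O(approve_ledger ⊃ vacate_premises), and O(approve_ledger) is already established, so O(vacate_premises).
The contrapositive of premise 6 (O(not take_oath ⊃ not vacate_premises)) is O(vacate_premises ⊃ take_oath), and O(vacate_premises) is already established, so O(take_oath).
So O(take_oath) holds — take_oath is obligatory. None of the other listed options is made obligatory by any chain of premises.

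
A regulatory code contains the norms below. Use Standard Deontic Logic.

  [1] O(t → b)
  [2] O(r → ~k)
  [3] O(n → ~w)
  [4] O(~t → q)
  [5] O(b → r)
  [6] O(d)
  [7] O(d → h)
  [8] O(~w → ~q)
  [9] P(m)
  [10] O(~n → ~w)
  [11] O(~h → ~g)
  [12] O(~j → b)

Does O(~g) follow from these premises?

No

Premise 11 is O(~h → ~g), but O(~h) is not derivable from the premises, so it does not yield O(~g).
No other premise forces O(~g). An ideal world satisfying every premise can still have ~g false, so O(~g) is not derivable.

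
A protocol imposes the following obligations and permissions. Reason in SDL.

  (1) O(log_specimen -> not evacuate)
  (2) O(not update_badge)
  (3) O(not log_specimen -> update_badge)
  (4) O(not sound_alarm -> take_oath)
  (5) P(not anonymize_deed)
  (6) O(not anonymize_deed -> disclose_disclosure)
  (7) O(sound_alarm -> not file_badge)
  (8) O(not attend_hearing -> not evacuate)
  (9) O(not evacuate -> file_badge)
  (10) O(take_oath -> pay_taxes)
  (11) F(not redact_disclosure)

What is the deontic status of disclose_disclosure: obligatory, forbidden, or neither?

Neither

Premise 6 is O(not anonymize_deed -> disclose_disclosure), but O(not anonymize_deed) is not derivable from the premises (the permission P(not anonymize_deed) asserts only not O(anonymize_deed), not O(not anonymize_deed)), so it does not yield O(disclose_disclosure).
No premise or chain of K-axiom applications forces O(disclose_disclosure), and none forces O(not disclose_disclosure). So disclose_disclosure is neither obligatory nor forbidden under these norms.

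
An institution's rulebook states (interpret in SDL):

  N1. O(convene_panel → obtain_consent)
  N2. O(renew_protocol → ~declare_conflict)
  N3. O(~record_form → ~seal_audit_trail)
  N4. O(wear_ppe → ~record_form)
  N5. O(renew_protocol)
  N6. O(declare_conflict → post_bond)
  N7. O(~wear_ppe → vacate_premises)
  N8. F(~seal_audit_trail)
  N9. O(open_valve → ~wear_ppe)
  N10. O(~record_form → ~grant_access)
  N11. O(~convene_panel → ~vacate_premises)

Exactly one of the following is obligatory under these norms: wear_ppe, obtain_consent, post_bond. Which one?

F(~seal_audit_trail) at premise 8 means O(seal_audit_trail).
Premise 3, O(~record_form → ~seal_audit_trail), contraposes to O(seal_audit_trail → record_form); with O(seal_audit_trail) we get O(record_form).
The contrapositive of premise 4 (O(wear_ppe → ~record_form)) is O(record_form → ~wear_ppe), and O(record_form) is already established, so O(~wear_ppe).
With premise 7, O(~wear_ppe → vacate_premises), the K-axiom yields O(vacate_premises).
Premise 11 is O(~convene_panel → ~vacate_premises); contrapositively O(vacate_premises → convene_panel). Since O(vacate_premises) holds, K gives O(convene_panel).
With premise 1, O(convene_panel → obtain_consent), the K-axiom yields O(obtain_consent).
So O(obtain_consent) holds — obtain_consent is obligatory. None of the other listed options is made obligatory by any chain of premises.

obtain_consent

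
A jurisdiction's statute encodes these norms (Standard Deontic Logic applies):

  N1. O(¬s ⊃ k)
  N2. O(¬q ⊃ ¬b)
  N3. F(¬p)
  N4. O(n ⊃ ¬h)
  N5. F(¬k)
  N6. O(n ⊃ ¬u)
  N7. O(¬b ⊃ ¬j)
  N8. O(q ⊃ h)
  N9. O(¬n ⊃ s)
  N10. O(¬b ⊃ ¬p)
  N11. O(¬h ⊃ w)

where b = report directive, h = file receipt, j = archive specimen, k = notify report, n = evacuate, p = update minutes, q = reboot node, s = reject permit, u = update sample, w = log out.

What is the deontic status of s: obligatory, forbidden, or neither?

F(¬p) at premise 3 means O(p).
Premise 10, O(¬b ⊃ ¬p), contraposes to O(p ⊃ b); with O(p) we get O(b).
Premise 2, O(¬q ⊃ ¬b), contraposes to O(b ⊃ q); with O(b) we get O(q).
Premise 8 is O(q ⊃ h); since O(q), deontic closure gives O(h).
Premise 4, O(n ⊃ ¬h), contraposes to O(h ⊃ ¬n); with O(h) we get O(¬n).
Premise 9 is O(¬n ⊃ s); since O(¬n), deontic closure gives O(s).
Premises 1, 5, 6, 7, 11 do not contribute to this derivation.
Hence s is obligatory.

Obligatory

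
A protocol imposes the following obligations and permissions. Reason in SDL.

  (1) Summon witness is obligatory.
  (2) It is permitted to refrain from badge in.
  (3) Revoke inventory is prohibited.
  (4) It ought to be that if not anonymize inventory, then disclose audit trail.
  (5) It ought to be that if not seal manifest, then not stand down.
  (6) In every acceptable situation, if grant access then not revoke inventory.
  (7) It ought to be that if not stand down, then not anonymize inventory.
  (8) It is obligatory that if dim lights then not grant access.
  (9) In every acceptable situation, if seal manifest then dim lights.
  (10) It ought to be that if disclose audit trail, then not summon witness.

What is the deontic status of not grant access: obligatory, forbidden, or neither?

Premise 1 gives O(summon_witness).
The contrapositive of premise 10 (O(disclose_audit_trail → ¬summon_witness)) is O(summon_witness → ¬disclose_audit_trail), and O(summon_witness) is already established, so O(¬disclose_audit_trail).
Premise 4, O(¬anonymize_inventory → disclose_audit_trail), contraposes to O(¬disclose_audit_trail → anonymize_inventory); with O(¬disclose_audit_trail) we get O(anonymize_inventory).
Premise 7, O(¬stand_down → ¬anonymize_inventory), contraposes to O(anonymize_inventory → stand_down); with O(anonymize_inventory) we get O(stand_down).
Premise 5 is O(¬seal_manifest → ¬stand_down); contrapositively O(stand_down → seal_manifest). Since O(stand_down) holds, K gives O(seal_manifest).
Premise 9 is O(seal_manifest → dim_lights); since O(seal_manifest), deontic closure gives O(dim_lights).
Premise 8 is O(dim_lights → ¬grant_access); since O(dim_lights), deontic closure gives O(¬grant_access).
Premises 2, 3, 6 do not contribute to this derivation.
Hence ¬grant_access is obligatory.

Obligatory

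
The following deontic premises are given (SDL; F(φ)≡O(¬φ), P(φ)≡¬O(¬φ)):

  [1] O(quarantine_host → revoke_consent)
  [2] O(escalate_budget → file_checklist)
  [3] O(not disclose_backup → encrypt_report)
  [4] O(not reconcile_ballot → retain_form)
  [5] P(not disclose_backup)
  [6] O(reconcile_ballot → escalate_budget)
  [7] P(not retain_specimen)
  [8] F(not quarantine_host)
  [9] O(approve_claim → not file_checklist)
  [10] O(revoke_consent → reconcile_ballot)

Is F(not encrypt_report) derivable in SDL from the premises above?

Premise 3 is O(not disclose_backup → encrypt_report), but O(not disclose_backup) is not derivable from the premises (the permission P(not disclose_backup) asserts only not O(disclose_backup), not O(not disclose_backup)), so it does not yield O(encrypt_report).
No other premise forces O(encrypt_report). An ideal world satisfying every premise can still have not encrypt_report true, so F(not encrypt_report) is not derivable.

No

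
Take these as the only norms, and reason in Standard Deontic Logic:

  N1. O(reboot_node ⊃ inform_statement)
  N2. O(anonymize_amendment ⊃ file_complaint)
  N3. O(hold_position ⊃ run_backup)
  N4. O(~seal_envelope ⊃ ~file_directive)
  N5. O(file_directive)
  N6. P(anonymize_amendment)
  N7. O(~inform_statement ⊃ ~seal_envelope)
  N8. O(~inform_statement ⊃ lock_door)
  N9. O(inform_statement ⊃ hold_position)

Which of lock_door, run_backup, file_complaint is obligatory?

run_backup

Premise 5 states O(file_directive) outright.
Premise 4 is O(~seal_envelope ⊃ ~file_directive); contrapositively O(file_directive ⊃ seal_envelope). Since O(file_directive) holds, K gives O(seal_envelope).
Premise 7, O(~inform_statement ⊃ ~seal_envelope), contraposes to O(seal_envelope ⊃ inform_statement); with O(seal_envelope) we get O(inform_statement).
Premise 9 is O(inform_statement ⊃ hold_position); since O(inform_statement), deontic closure gives O(hold_position).
With premise 3, O(hold_position ⊃ run_backup), the K-axiom yields O(run_backup).
So O(run_backup) holds — run_backup is obligatory. None of the other listed options is made obligatory by any chain of premises.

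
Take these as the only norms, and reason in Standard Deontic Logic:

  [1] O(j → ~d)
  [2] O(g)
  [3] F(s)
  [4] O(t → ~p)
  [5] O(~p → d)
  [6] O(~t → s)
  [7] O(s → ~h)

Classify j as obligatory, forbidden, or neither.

F(s) at premise 3 means O(~s).
Premise 6, O(~t → s), contraposes to O(~s → t); with O(~s) we get O(t).
From O(t) and premise 4, O(t → ~p), we obtain O(~p).
With premise 5, O(~p → d), the K-axiom yields O(d).
Premise 1, O(j → ~d), contraposes to O(d → ~j); with O(d) we get O(~j).
Premises 2, 7 do not contribute to this derivation.
Thus O(~j), which is F(j): j is forbidden.

Forbidden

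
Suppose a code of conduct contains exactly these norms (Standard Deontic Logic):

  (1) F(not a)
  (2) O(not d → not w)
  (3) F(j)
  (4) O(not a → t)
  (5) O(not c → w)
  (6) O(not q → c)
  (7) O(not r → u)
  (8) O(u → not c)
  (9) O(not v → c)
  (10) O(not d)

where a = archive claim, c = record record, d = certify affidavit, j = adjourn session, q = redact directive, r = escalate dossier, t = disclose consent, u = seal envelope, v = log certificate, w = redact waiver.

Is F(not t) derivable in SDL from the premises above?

No

Premise 4 is O(not a → t), but O(not a) is not derivable from the premises, so it does not yield O(t).
No other premise forces O(t). An ideal world satisfying every premise can still have not t true, so F(not t) is not derivable.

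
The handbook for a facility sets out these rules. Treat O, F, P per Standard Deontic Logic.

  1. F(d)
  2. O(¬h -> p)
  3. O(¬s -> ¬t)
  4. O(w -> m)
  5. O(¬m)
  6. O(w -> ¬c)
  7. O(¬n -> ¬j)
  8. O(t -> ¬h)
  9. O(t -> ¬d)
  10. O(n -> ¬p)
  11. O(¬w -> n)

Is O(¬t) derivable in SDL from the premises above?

Premise 5 gives O(¬m).
Premise 4 is O(w -> m); contrapositively O(¬m -> ¬w). Since O(¬m) holds, K gives O(¬w).
From O(¬w) and premise 11, O(¬w -> n), we obtain O(n).
With premise 10, O(n -> ¬p), the K-axiom yields O(¬p).
Premise 2, O(¬h -> p), contraposes to O(¬p -> h); with O(¬p) we get O(h).
Premise 8 is O(t -> ¬h); contrapositively O(h -> ¬t). Since O(h) holds, K gives O(¬t).
Premises 1, 3, 6, 7, 9 do not contribute to this derivation.
So O(¬t) follows.

Yes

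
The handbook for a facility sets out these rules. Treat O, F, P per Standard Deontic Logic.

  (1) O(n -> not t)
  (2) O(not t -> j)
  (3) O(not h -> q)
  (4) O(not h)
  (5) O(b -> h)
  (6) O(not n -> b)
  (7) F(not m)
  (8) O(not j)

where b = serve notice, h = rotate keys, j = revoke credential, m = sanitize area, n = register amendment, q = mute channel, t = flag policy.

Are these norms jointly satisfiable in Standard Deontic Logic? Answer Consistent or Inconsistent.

Inconsistent

Premise 8 gives O(not j).
The contrapositive of premise 2 (O(not t -> j)) is O(not j -> t), and O(not j) is already established, so O(t).
The contrapositive of premise 1 (O(n -> not t)) is O(t -> not n), and O(t) is already established, so O(not n).
Applying K to premise 6 (O(not n -> b)) and O(not n) yields O(b).
Premise 5 is O(b -> h); since O(b), deontic closure gives O(h).
But premise 4 directly asserts O(not h).
We now have both O(h) and O(not h) — h is simultaneously obligatory and forbidden, violating the D-axiom.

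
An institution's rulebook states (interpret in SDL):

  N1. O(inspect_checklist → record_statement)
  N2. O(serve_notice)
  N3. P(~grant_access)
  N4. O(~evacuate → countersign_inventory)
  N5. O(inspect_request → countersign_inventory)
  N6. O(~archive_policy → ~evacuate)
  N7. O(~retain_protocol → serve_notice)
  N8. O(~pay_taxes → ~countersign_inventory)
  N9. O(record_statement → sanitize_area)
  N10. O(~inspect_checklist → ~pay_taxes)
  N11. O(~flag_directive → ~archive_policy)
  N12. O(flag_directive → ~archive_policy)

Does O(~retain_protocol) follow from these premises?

No

Premise 7 is O(~retain_protocol → serve_notice); even if O(serve_notice) held, inferring O(~retain_protocol) would be affirming the consequent — invalid.
No other premise forces O(~retain_protocol). An ideal world satisfying every premise can still have ~retain_protocol false, so O(~retain_protocol) is not derivable.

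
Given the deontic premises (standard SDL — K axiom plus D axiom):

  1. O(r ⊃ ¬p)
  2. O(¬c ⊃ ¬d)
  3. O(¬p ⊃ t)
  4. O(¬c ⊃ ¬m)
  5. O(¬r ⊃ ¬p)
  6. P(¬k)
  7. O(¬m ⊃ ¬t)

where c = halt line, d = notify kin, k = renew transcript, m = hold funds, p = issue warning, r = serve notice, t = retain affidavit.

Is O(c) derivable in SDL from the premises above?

By case analysis on ¬r: premise 5 gives O(¬r ⊃ ¬p) and premise 1 gives O(r ⊃ ¬p), so O(¬p) either way.
With premise 3, O(¬p ⊃ t), the K-axiom yields O(t).
The contrapositive of premise 7 (O(¬m ⊃ ¬t)) is O(t ⊃ m), and O(t) is already established, so O(m).
Premise 4, O(¬c ⊃ ¬m), contraposes to O(m ⊃ c); with O(m) we get O(c).
Premises 2, 6 do not contribute to this derivation.
So O(c) follows.

Yes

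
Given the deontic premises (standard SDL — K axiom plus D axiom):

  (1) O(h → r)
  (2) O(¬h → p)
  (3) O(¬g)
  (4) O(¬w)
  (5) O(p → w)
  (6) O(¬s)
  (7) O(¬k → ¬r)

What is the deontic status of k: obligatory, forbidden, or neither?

Premise 4 gives O(¬w).
Premise 5, O(p → w), contraposes to O(¬w → ¬p); with O(¬w) we get O(¬p).
Premise 2, O(¬h → p), contraposes to O(¬p → h); with O(¬p) we get O(h).
Applying K to premise 1 (O(h → r)) and O(h) yields O(r).
Premise 7, O(¬k → ¬r), contraposes to O(r → k); with O(r) we get O(k).
Premises 3, 6 do not contribute to this derivation.
Hence k is obligatory.

Obligatory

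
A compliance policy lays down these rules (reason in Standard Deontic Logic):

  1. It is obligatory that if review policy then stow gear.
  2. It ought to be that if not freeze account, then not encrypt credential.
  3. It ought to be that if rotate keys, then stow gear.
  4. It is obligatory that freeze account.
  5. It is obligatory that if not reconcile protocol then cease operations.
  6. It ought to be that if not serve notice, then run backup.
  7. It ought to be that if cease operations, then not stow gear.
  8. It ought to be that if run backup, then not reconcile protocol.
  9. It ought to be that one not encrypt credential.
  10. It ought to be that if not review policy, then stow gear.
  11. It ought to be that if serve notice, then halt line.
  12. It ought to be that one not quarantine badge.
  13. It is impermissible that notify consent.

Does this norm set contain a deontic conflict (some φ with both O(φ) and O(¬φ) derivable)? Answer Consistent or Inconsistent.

Consistent

Premise 2 is O(¬freeze_account → ¬encrypt_credential); even if O(¬encrypt_credential) held, inferring O(¬freeze_account) would be affirming the consequent — invalid.
So O(¬freeze_account) is not derivable, and the apparent clash with O(freeze_account) does not arise.
A world satisfying every obligation exists (e.g. cease_operations=false, encrypt_credential=false, freeze_account=true, halt_line=true, notify_consent=false, quarantine_badge=false, reconcile_protocol=true, review_policy=false, rotate_keys=false, run_backup=false, serve_notice=true, stow_gear=true); no atom is both obligatory and forbidden, so the set is consistent.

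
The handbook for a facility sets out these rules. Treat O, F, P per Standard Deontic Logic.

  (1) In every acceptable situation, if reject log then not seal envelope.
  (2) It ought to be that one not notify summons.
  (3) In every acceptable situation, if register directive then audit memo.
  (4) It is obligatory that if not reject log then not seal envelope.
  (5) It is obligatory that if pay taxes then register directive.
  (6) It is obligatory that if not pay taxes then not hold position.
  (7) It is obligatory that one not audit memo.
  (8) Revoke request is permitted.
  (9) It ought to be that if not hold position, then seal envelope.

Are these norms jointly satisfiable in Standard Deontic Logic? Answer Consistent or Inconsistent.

Premises 1 and 4 are O(reject_log → ¬seal_envelope) and O(¬reject_log → ¬seal_envelope); every ideal world satisfies reject_log or ¬reject_log, so in either case ¬seal_envelope holds — hence O(¬seal_envelope).
Premise 9 is O(¬hold_position → seal_envelope); contrapositively O(¬seal_envelope → hold_position). Since O(¬seal_envelope) holds, K gives O(hold_position).
Premise 6, O(¬pay_taxes → ¬hold_position), contraposes to O(hold_position → pay_taxes); with O(hold_position) we get O(pay_taxes).
With premise 5, O(pay_taxes → register_directive), the K-axiom yields O(register_directive).
Applying K to premise 3 (O(register_directive → audit_memo)) and O(register_directive) yields O(audit_memo).
But premise 7 directly asserts O(¬audit_memo).
We now have both O(audit_memo) and O(¬audit_memo) — audit_memo is simultaneously obligatory and forbidden, violating the D-axiom.

Inconsistent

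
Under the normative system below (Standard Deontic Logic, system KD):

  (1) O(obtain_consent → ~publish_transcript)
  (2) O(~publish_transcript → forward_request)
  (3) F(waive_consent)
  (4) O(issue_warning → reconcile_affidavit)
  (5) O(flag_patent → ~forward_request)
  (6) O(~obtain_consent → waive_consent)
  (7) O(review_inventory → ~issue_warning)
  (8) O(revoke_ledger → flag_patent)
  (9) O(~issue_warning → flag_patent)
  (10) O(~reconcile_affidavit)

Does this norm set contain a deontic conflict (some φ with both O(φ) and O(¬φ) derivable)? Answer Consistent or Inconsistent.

Inconsistent

Premise 10 states O(~reconcile_affidavit) outright.
Premise 4, O(issue_warning → reconcile_affidavit), contraposes to O(~reconcile_affidavit → ~issue_warning); with O(~reconcile_affidavit) we get O(~issue_warning).
With premise 9, O(~issue_warning → flag_patent), the K-axiom yields O(flag_patent).
Premise 5 is O(flag_patent → ~forward_request); since O(flag_patent), deontic closure gives O(~forward_request).
The contrapositive of premise 2 (O(~publish_transcript → forward_request)) is O(~forward_request → publish_transcript), and O(~forward_request) is already established, so O(publish_transcript).
The contrapositive of premise 1 (O(obtain_consent → ~publish_transcript)) is O(publish_transcript → ~obtain_consent), and O(publish_transcript) is already established, so O(~obtain_consent).
Applying K to premise 6 (O(~obtain_consent → waive_consent)) and O(~obtain_consent) yields O(waive_consent).
However, F(waive_consent) at premise 3 amounts to O(~waive_consent).
We now have both O(waive_consent) and O(~waive_consent) — waive_consent is simultaneously obligatory and forbidden, violating the D-axiom.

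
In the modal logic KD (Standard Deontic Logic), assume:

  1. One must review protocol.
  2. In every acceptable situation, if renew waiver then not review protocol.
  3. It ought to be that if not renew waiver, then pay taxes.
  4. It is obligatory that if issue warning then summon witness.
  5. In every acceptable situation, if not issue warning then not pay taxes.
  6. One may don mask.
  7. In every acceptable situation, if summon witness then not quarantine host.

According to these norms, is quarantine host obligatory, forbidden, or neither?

Forbidden

Premise 1 states O(review_protocol) outright.
The contrapositive of premise 2 (O(renew_waiver → ¬review_protocol)) is O(review_protocol → ¬renew_waiver), and O(review_protocol) is already established, so O(¬renew_waiver).
From O(¬renew_waiver) and premise 3, O(¬renew_waiver → pay_taxes), we obtain O(pay_taxes).
The contrapositive of premise 5 (O(¬issue_warning → ¬pay_taxes)) is O(pay_taxes → issue_warning), and O(pay_taxes) is already established, so O(issue_warning).
With premise 4, O(issue_warning → summon_witness), the K-axiom yields O(summon_witness).
Premise 7 is O(summon_witness → ¬quarantine_host); since O(summon_witness), deontic closure gives O(¬quarantine_host).
Premise 6 does not contribute to this derivation.
Thus O(¬quarantine_host), which is F(quarantine_host): quarantine_host is forbidden.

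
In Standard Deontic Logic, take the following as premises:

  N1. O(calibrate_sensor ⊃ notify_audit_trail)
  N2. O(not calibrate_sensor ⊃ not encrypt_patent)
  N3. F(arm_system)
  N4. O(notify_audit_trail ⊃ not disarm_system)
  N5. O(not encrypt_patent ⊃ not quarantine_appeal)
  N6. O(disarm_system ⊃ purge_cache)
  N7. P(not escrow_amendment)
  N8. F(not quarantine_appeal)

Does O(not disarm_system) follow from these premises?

F(not quarantine_appeal) at premise 8 means O(quarantine_appeal).
The contrapositive of premise 5 (O(not encrypt_patent ⊃ not quarantine_appeal)) is O(quarantine_appeal ⊃ encrypt_patent), and O(quarantine_appeal) is already established, so O(encrypt_patent).
Premise 2 is O(not calibrate_sensor ⊃ not encrypt_patent); contrapositively O(encrypt_patent ⊃ calibrate_sensor). Since O(encrypt_patent) holds, K gives O(calibrate_sensor).
Applying K to premise 1 (O(calibrate_sensor ⊃ notify_audit_trail)) and O(calibrate_sensor) yields O(notify_audit_trail).
With premise 4, O(notify_audit_trail ⊃ not disarm_system), the K-axiom yields O(not disarm_system).
Premises 3, 6, 7 do not contribute to this derivation.
So O(not disarm_system) follows.

Yes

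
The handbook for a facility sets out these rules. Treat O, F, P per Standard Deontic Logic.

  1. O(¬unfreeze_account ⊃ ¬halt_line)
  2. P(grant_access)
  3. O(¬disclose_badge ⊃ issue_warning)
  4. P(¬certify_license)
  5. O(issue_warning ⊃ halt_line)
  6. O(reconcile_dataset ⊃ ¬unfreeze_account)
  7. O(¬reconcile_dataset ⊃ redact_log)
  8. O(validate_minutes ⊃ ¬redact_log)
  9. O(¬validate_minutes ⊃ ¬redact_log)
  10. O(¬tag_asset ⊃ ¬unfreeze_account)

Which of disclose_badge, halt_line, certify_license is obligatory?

Premises 9 and 8 cover both cases: O(¬validate_minutes ⊃ ¬redact_log) and O(validate_minutes ⊃ ¬redact_log). Since ¬validate_minutes ∨ validate_minutes is a tautology, O(¬redact_log) follows.
The contrapositive of premise 7 (O(¬reconcile_dataset ⊃ redact_log)) is O(¬redact_log ⊃ reconcile_dataset), and O(¬redact_log) is already established, so O(reconcile_dataset).
With premise 6, O(reconcile_dataset ⊃ ¬unfreeze_account), the K-axiom yields O(¬unfreeze_account).
With premise 1, O(¬unfreeze_account ⊃ ¬halt_line), the K-axiom yields O(¬halt_line).
Premise 5 is O(issue_warning ⊃ halt_line); contrapositively O(¬halt_line ⊃ ¬issue_warning). Since O(¬halt_line) holds, K gives O(¬issue_warning).
The contrapositive of premise 3 (O(¬disclose_badge ⊃ issue_warning)) is O(¬issue_warning ⊃ disclose_badge), and O(¬issue_warning) is already established, so O(disclose_badge).
So O(disclose_badge) holds — disclose_badge is obligatory. None of the other listed options is made obligatory by any chain of premises.

disclose_badge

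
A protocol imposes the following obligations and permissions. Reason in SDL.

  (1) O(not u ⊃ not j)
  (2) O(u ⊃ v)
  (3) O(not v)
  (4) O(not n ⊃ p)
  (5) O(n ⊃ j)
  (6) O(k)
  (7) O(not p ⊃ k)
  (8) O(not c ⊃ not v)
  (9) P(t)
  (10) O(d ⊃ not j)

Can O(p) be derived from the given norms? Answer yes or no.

From premise 3 we have O(not v).
Premise 2 is O(u ⊃ v); contrapositively O(not v ⊃ not u). Since O(not v) holds, K gives O(not u).
Premise 1 is O(not u ⊃ not j); since O(not u), deontic closure gives O(not j).
Premise 5, O(n ⊃ j), contraposes to O(not j ⊃ not n); with O(not j) we get O(not n).
With premise 4, O(not n ⊃ p), the K-axiom yields O(p).
Premises 6, 7, 8, 9, 10 do not contribute to this derivation.
So O(p) follows.

Yes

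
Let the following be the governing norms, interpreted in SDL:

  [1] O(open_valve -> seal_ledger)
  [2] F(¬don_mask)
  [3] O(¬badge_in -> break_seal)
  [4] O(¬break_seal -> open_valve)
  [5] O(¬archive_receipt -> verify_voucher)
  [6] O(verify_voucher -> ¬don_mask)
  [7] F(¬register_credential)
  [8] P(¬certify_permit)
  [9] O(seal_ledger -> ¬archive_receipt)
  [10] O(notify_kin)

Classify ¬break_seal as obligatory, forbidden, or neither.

Premise 2 is F(¬don_mask), i.e. O(don_mask).
Premise 6 is O(verify_voucher -> ¬don_mask); contrapositively O(don_mask -> ¬verify_voucher). Since O(don_mask) holds, K gives O(¬verify_voucher).
Premise 5, O(¬archive_receipt -> verify_voucher), contraposes to O(¬verify_voucher -> archive_receipt); with O(¬verify_voucher) we get O(archive_receipt).
Premise 9, O(seal_ledger -> ¬archive_receipt), contraposes to O(archive_receipt -> ¬seal_ledger); with O(archive_receipt) we get O(¬seal_ledger).
Premise 1 is O(open_valve -> seal_ledger); contrapositively O(¬seal_ledger -> ¬open_valve). Since O(¬seal_ledger) holds, K gives O(¬open_valve).
Premise 4, O(¬break_seal -> open_valve), contraposes to O(¬open_valve -> break_seal); with O(¬open_valve) we get O(break_seal).
Premises 3, 7, 8, 10 do not contribute to this derivation.
Thus O(break_seal), which is F(¬break_seal): ¬break_seal is forbidden.

Forbidden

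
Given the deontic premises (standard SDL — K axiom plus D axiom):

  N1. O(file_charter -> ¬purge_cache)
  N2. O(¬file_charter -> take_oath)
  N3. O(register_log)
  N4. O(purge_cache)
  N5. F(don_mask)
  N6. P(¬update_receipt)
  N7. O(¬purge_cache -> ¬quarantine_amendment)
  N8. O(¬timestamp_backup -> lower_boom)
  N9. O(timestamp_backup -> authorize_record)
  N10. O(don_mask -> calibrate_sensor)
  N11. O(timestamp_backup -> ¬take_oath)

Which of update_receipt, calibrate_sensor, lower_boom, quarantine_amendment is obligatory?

Premise 4 states O(purge_cache) outright.
Premise 1 is O(file_charter -> ¬purge_cache); contrapositively O(purge_cache -> ¬file_charter). Since O(purge_cache) holds, K gives O(¬file_charter).
With premise 2, O(¬file_charter -> take_oath), the K-axiom yields O(take_oath).
Premise 11 is O(timestamp_backup -> ¬take_oath); contrapositively O(take_oath -> ¬timestamp_backup). Since O(take_oath) holds, K gives O(¬timestamp_backup).
With premise 8, O(¬timestamp_backup -> lower_boom), the K-axiom yields O(lower_boom).
So O(lower_boom) holds — lower_boom is obligatory. None of the other listed options is made obligatory by any chain of premises.

lower_boom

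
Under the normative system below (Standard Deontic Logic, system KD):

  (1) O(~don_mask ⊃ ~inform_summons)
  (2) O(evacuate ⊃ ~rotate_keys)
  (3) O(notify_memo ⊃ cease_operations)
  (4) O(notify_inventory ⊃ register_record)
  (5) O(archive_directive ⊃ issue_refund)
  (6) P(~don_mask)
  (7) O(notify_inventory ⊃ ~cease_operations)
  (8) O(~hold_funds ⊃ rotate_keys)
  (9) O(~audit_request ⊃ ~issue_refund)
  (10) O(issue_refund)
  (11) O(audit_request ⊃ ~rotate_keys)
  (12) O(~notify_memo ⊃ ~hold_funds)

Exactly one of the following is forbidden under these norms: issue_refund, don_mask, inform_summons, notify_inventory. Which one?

notify_inventory

Premise 10 gives O(issue_refund).
The contrapositive of premise 9 (O(~audit_request ⊃ ~issue_refund)) is O(issue_refund ⊃ audit_request), and O(issue_refund) is already established, so O(audit_request).
Applying K to premise 11 (O(audit_request ⊃ ~rotate_keys)) and O(audit_request) yields O(~rotate_keys).
Premise 8, O(~hold_funds ⊃ rotate_keys), contraposes to O(~rotate_keys ⊃ hold_funds); with O(~rotate_keys) we get O(hold_funds).
Premise 12 is O(~notify_memo ⊃ ~hold_funds); contrapositively O(hold_funds ⊃ notify_memo). Since O(hold_funds) holds, K gives O(notify_memo).
Premise 3 is O(notify_memo ⊃ cease_operations); since O(notify_memo), deontic closure gives O(cease_operations).
Premise 7, O(notify_inventory ⊃ ~cease_operations), contraposes to O(cease_operations ⊃ ~notify_inventory); with O(cease_operations) we get O(~notify_inventory).
So O(~notify_inventory) holds, i.e. notify_inventory is forbidden. None of the other listed options is forbidden under the premises.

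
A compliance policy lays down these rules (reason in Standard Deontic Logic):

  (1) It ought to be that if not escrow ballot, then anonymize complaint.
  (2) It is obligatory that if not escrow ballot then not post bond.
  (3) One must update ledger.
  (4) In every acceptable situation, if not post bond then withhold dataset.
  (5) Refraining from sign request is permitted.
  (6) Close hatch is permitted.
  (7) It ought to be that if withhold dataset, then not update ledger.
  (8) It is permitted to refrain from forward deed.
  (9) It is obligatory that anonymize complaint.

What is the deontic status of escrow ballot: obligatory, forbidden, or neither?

Premise 3 states O(update_ledger) outright.
Premise 7 is O(withhold_dataset → ¬update_ledger); contrapositively O(update_ledger → ¬withhold_dataset). Since O(update_ledger) holds, K gives O(¬withhold_dataset).
Premise 4, O(¬post_bond → withhold_dataset), contraposes to O(¬withhold_dataset → post_bond); with O(¬withhold_dataset) we get O(post_bond).
The contrapositive of premise 2 (O(¬escrow_ballot → ¬post_bond)) is O(post_bond → escrow_ballot), and O(post_bond) is already established, so O(escrow_ballot).
Premises 1, 5, 6, 8, 9 do not contribute to this derivation.
Hence escrow_ballot is obligatory.

Obligatory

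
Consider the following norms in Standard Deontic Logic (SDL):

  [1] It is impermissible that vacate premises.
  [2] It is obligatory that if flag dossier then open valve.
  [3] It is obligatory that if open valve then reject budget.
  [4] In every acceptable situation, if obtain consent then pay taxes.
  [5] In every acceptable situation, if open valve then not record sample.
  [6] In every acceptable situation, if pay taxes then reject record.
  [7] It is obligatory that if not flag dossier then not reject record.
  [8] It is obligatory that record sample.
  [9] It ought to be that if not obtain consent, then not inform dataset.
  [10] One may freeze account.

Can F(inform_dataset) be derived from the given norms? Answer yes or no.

Yes

From premise 8 we have O(record_sample).
Premise 5, O(open_valve → ¬record_sample), contraposes to O(record_sample → ¬open_valve); with O(record_sample) we get O(¬open_valve).
The contrapositive of premise 2 (O(flag_dossier → open_valve)) is O(¬open_valve → ¬flag_dossier), and O(¬open_valve) is already established, so O(¬flag_dossier).
With premise 7, O(¬flag_dossier → ¬reject_record), the K-axiom yields O(¬reject_record).
Premise 6 is O(pay_taxes → reject_record); contrapositively O(¬reject_record → ¬pay_taxes). Since O(¬reject_record) holds, K gives O(¬pay_taxes).
Premise 4 is O(obtain_consent → pay_taxes); contrapositively O(¬pay_taxes → ¬obtain_consent). Since O(¬pay_taxes) holds, K gives O(¬obtain_consent).
With premise 9, O(¬obtain_consent → ¬inform_dataset), the K-axiom yields O(¬inform_dataset).
Premises 1, 3, 10 do not contribute to this derivation.
So O(¬inform_dataset) holds, i.e. F(inform_dataset). The claim follows.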